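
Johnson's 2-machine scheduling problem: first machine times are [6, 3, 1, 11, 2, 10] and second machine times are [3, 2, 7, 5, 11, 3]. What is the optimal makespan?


Apply Johnson's rule:
  Group 1 (a <= b): [(3, 1, 7), (5, 2, 11)]
  Group 2 (a > b): [(4, 11, 5), (1, 6, 3), (6, 10, 3), (2, 3, 2)]
Optimal job order: [3, 5, 4, 1, 6, 2]
Schedule:
  Job 3: M1 done at 1, M2 done at 8
  Job 5: M1 done at 3, M2 done at 19
  Job 4: M1 done at 14, M2 done at 24
  Job 1: M1 done at 20, M2 done at 27
  Job 6: M1 done at 30, M2 done at 33
  Job 2: M1 done at 33, M2 done at 35
Makespan = 35

35


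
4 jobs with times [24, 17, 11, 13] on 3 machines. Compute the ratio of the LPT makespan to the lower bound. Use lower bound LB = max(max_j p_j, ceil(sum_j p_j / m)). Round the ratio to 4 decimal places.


LPT order: [24, 17, 13, 11]
Machine loads after assignment: [24, 17, 24]
LPT makespan = 24
Lower bound = max(max_job, ceil(total/3)) = max(24, 22) = 24
Ratio = 24 / 24 = 1.0

1.0


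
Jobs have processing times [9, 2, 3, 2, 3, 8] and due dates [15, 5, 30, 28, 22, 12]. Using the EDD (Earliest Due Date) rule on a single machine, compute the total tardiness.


Sort by due date (EDD order): [(2, 5), (8, 12), (9, 15), (3, 22), (2, 28), (3, 30)]
Compute completion times and tardiness:
  Job 1: p=2, d=5, C=2, tardiness=max(0,2-5)=0
  Job 2: p=8, d=12, C=10, tardiness=max(0,10-12)=0
  Job 3: p=9, d=15, C=19, tardiness=max(0,19-15)=4
  Job 4: p=3, d=22, C=22, tardiness=max(0,22-22)=0
  Job 5: p=2, d=28, C=24, tardiness=max(0,24-28)=0
  Job 6: p=3, d=30, C=27, tardiness=max(0,27-30)=0
Total tardiness = 4

4


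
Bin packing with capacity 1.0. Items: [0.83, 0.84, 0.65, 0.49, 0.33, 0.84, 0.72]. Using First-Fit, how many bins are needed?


Place items sequentially using First-Fit:
  Item 0.83 -> new Bin 1
  Item 0.84 -> new Bin 2
  Item 0.65 -> new Bin 3
  Item 0.49 -> new Bin 4
  Item 0.33 -> Bin 3 (now 0.98)
  Item 0.84 -> new Bin 5
  Item 0.72 -> new Bin 6
Total bins used = 6

6


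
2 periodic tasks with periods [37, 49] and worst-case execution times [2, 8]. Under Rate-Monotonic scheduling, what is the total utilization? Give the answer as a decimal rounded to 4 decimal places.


Compute individual utilizations (exact fractions):
  Task 1: C/T = 2/37 (approx. 0.0541)
  Task 2: C/T = 8/49 (approx. 0.1633)
Total utilization U = 2/37 + 8/49 = 394/1813
Rounded to 4 decimal places: U = 0.2173
RM (Liu & Layland) bound for 2 tasks = 0.828427; compare with U = 394/1813 (approx. 0.217319)
U <= bound, so schedulable by RM sufficient condition.

0.2173


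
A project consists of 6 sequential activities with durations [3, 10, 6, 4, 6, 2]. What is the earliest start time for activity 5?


Activity 5 starts after activities 1 through 4 complete.
Predecessor durations: [3, 10, 6, 4]
ES = 3 + 10 + 6 + 4 = 23

23


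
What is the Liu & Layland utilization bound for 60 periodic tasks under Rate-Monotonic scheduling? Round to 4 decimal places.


Compute 2^(1/60) = 1.0116194403
Subtract 1: 1.0116194403 - 1 = 0.0116194403
Multiply by n: 60 * 0.0116194403 = 0.6971664180
Round to 4 dp: 0.6972

0.6972


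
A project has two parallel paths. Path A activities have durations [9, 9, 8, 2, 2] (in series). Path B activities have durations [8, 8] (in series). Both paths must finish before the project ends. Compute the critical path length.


Path A total = 9 + 9 + 8 + 2 + 2 = 30
Path B total = 8 + 8 = 16
Critical path = longest path = max(30, 16) = 30

30


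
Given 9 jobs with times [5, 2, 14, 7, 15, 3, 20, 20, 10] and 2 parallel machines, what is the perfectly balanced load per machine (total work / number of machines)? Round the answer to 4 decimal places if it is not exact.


Total processing time = 5 + 2 + 14 + 7 + 15 + 3 + 20 + 20 + 10 = 96
Number of machines = 2
Ideal balanced load = 96 / 2 = 48.0

48.0


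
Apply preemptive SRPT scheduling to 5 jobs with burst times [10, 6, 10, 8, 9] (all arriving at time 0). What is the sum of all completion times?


Since all jobs arrive at t=0, SRPT equals SPT ordering.
SPT order: [6, 8, 9, 10, 10]
Completion times:
  Job 1: p=6, C=6
  Job 2: p=8, C=14
  Job 3: p=9, C=23
  Job 4: p=10, C=33
  Job 5: p=10, C=43
Total completion time = 6 + 14 + 23 + 33 + 43 = 119

119


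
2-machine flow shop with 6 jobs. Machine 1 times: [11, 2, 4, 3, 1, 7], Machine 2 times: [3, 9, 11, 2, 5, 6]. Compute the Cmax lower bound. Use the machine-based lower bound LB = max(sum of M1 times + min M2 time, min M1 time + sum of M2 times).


LB1 = sum(M1 times) + min(M2 times) = 28 + 2 = 30
LB2 = min(M1 times) + sum(M2 times) = 1 + 36 = 37
Lower bound = max(LB1, LB2) = max(30, 37) = 37

37


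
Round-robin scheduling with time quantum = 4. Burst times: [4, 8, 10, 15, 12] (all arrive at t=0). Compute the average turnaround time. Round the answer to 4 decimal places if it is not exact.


Time quantum = 4
Execution trace:
  J1 runs 4 units, time = 4
  J2 runs 4 units, time = 8
  J3 runs 4 units, time = 12
  J4 runs 4 units, time = 16
  J5 runs 4 units, time = 20
  J2 runs 4 units, time = 24
  J3 runs 4 units, time = 28
  J4 runs 4 units, time = 32
  J5 runs 4 units, time = 36
  J3 runs 2 units, time = 38
  J4 runs 4 units, time = 42
  J5 runs 4 units, time = 46
  J4 runs 3 units, time = 49
Finish times: [4, 24, 38, 49, 46]
Average turnaround = 161/5 = 32.2

32.2


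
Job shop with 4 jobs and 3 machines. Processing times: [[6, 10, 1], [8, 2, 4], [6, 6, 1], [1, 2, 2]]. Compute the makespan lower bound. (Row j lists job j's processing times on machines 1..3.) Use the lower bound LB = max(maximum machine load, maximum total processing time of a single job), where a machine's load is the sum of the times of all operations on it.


Machine loads:
  Machine 1: 6 + 8 + 6 + 1 = 21
  Machine 2: 10 + 2 + 6 + 2 = 20
  Machine 3: 1 + 4 + 1 + 2 = 8
Max machine load = 21
Job totals:
  Job 1: 17
  Job 2: 14
  Job 3: 13
  Job 4: 5
Max job total = 17
Lower bound = max(21, 17) = 21

21


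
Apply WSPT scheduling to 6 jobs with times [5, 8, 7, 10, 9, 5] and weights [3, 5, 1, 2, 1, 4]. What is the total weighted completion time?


Compute p/w ratios and sort ascending (WSPT): [(5, 4), (8, 5), (5, 3), (10, 2), (7, 1), (9, 1)]
Compute weighted completion times:
  Job (p=5,w=4): C=5, w*C=4*5=20
  Job (p=8,w=5): C=13, w*C=5*13=65
  Job (p=5,w=3): C=18, w*C=3*18=54
  Job (p=10,w=2): C=28, w*C=2*28=56
  Job (p=7,w=1): C=35, w*C=1*35=35
  Job (p=9,w=1): C=44, w*C=1*44=44
Total weighted completion time = 274

274


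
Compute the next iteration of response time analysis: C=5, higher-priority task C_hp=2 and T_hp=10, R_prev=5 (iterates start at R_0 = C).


R_next = C + ceil(R_prev / T_hp) * C_hp
ceil(5 / 10) = ceil(0.5) = 1
Interference = 1 * 2 = 2
R_next = 5 + 2 = 7

7


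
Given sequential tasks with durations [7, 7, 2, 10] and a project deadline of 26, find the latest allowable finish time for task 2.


LF(activity 2) = deadline - sum of successor durations
Successors: activities 3 through 4 with durations [2, 10]
Sum of successor durations = 12
LF = 26 - 12 = 14

14


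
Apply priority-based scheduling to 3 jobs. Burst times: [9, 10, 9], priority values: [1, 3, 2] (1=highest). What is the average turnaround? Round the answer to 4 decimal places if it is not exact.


Sort by priority (ascending = highest first):
Order: [(1, 9), (2, 9), (3, 10)]
Completion times:
  Priority 1, burst=9, C=9
  Priority 2, burst=9, C=18
  Priority 3, burst=10, C=28
Average turnaround = 55/3 = 18.3333

18.3333


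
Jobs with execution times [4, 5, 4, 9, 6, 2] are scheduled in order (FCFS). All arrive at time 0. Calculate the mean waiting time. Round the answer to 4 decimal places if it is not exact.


FCFS order (as given): [4, 5, 4, 9, 6, 2]
Waiting times:
  Job 1: wait = 0
  Job 2: wait = 4
  Job 3: wait = 9
  Job 4: wait = 13
  Job 5: wait = 22
  Job 6: wait = 28
Sum of waiting times = 76
Average waiting time = 76/6 = 12.6667

12.6667


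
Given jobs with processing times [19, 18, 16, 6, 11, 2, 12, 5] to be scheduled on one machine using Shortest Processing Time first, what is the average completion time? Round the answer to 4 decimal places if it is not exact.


Sort jobs by processing time (SPT order): [2, 5, 6, 11, 12, 16, 18, 19]
Compute completion times sequentially:
  Job 1: processing = 2, completes at 2
  Job 2: processing = 5, completes at 7
  Job 3: processing = 6, completes at 13
  Job 4: processing = 11, completes at 24
  Job 5: processing = 12, completes at 36
  Job 6: processing = 16, completes at 52
  Job 7: processing = 18, completes at 70
  Job 8: processing = 19, completes at 89
Sum of completion times = 293
Average completion time = 293/8 = 36.625

36.625


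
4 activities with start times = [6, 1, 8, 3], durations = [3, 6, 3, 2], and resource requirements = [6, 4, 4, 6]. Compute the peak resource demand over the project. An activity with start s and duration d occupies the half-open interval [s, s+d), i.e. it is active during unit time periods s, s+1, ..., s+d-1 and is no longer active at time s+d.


Each activity i is active on [start_i, start_i + duration_i).
Compute total resource usage per time slot:
  t=0: active resources = [], total = 0
  t=1: active resources = [4], total = 4
  t=2: active resources = [4], total = 4
  t=3: active resources = [4, 6], total = 10
  t=4: active resources = [4, 6], total = 10
  t=5: active resources = [4], total = 4
  t=6: active resources = [6, 4], total = 10
  t=7: active resources = [6], total = 6
  t=8: active resources = [6, 4], total = 10
  t=9: active resources = [4], total = 4
  t=10: active resources = [4], total = 4
Peak resource demand = 10

10


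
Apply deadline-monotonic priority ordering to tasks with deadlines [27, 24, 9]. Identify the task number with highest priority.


Sort tasks by relative deadline (ascending):
  Task 3: deadline = 9
  Task 2: deadline = 24
  Task 1: deadline = 27
Priority order (highest first): [3, 2, 1]
Highest priority task = 3

3


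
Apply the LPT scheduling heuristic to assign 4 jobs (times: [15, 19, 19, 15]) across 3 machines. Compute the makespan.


Sort jobs in decreasing order (LPT): [19, 19, 15, 15]
Assign each job to the least loaded machine:
  Machine 1: jobs [19], load = 19
  Machine 2: jobs [19], load = 19
  Machine 3: jobs [15, 15], load = 30
Makespan = max load = 30

30


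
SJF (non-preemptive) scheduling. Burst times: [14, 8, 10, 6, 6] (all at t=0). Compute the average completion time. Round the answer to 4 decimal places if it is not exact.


SJF order (ascending): [6, 6, 8, 10, 14]
Completion times:
  Job 1: burst=6, C=6
  Job 2: burst=6, C=12
  Job 3: burst=8, C=20
  Job 4: burst=10, C=30
  Job 5: burst=14, C=44
Average completion = 112/5 = 22.4

22.4


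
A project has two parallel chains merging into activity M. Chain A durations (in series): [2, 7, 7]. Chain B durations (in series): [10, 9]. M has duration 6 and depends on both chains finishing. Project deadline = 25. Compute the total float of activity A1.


Forward pass: ES(A1) = sum of predecessors on chain A = 0
EF = ES + duration = 0 + 2 = 2
Backward pass: LF(M) = deadline = 25; LS(M) = 25 - 6 = 19
LF(A1) = LS(M) - sum(successors on chain A) = 19 - 14 = 5
LS = LF - duration = 5 - 2 = 3
Total float = LS - ES = 3 - 0 = 3

3


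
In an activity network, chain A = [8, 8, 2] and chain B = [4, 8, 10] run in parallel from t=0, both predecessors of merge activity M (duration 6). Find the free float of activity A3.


ES(A3) = sum of predecessors on chain A = 16
EF(A3) = ES + duration = 16 + 2 = 18
Successor of A3 is M. ES(M) = max(sum(A), sum(B)) = max(18, 22) = 22
Free float = ES(successor) - EF(current) = 22 - 18 = 4

4


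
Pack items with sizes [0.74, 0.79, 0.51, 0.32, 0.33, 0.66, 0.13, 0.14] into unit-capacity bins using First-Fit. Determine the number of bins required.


Place items sequentially using First-Fit:
  Item 0.74 -> new Bin 1
  Item 0.79 -> new Bin 2
  Item 0.51 -> new Bin 3
  Item 0.32 -> Bin 3 (now 0.83)
  Item 0.33 -> new Bin 4
  Item 0.66 -> Bin 4 (now 0.99)
  Item 0.13 -> Bin 1 (now 0.87)
  Item 0.14 -> Bin 2 (now 0.93)
Total bins used = 4

4


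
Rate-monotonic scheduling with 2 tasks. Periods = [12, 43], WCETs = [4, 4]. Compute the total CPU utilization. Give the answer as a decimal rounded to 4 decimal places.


Compute individual utilizations (exact fractions):
  Task 1: C/T = 4/12 = 1/3 (approx. 0.3333)
  Task 2: C/T = 4/43 (approx. 0.093)
Total utilization U = 1/3 + 4/43 = 55/129
Rounded to 4 decimal places: U = 0.4264
RM (Liu & Layland) bound for 2 tasks = 0.828427; compare with U = 55/129 (approx. 0.426357)
U <= bound, so schedulable by RM sufficient condition.

0.4264


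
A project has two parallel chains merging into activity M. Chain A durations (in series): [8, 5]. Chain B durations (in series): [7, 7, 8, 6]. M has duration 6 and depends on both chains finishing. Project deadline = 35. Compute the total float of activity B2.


Forward pass: ES(B2) = sum of predecessors on chain B = 7
EF = ES + duration = 7 + 7 = 14
Backward pass: LF(M) = deadline = 35; LS(M) = 35 - 6 = 29
LF(B2) = LS(M) - sum(successors on chain B) = 29 - 14 = 15
LS = LF - duration = 15 - 7 = 8
Total float = LS - ES = 8 - 7 = 1

1


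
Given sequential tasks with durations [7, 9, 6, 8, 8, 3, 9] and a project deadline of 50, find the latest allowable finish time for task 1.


LF(activity 1) = deadline - sum of successor durations
Successors: activities 2 through 7 with durations [9, 6, 8, 8, 3, 9]
Sum of successor durations = 43
LF = 50 - 43 = 7

7


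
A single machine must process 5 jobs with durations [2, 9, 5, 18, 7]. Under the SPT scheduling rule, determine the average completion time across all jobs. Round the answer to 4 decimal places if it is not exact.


Sort jobs by processing time (SPT order): [2, 5, 7, 9, 18]
Compute completion times sequentially:
  Job 1: processing = 2, completes at 2
  Job 2: processing = 5, completes at 7
  Job 3: processing = 7, completes at 14
  Job 4: processing = 9, completes at 23
  Job 5: processing = 18, completes at 41
Sum of completion times = 87
Average completion time = 87/5 = 17.4

17.4


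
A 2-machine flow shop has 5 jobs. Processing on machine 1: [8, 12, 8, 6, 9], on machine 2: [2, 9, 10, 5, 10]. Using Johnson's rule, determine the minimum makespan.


Apply Johnson's rule:
  Group 1 (a <= b): [(3, 8, 10), (5, 9, 10)]
  Group 2 (a > b): [(2, 12, 9), (4, 6, 5), (1, 8, 2)]
Optimal job order: [3, 5, 2, 4, 1]
Schedule:
  Job 3: M1 done at 8, M2 done at 18
  Job 5: M1 done at 17, M2 done at 28
  Job 2: M1 done at 29, M2 done at 38
  Job 4: M1 done at 35, M2 done at 43
  Job 1: M1 done at 43, M2 done at 45
Makespan = 45

45


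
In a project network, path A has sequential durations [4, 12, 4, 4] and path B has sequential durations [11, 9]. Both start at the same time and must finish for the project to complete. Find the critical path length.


Path A total = 4 + 12 + 4 + 4 = 24
Path B total = 11 + 9 = 20
Critical path = longest path = max(24, 20) = 24

24


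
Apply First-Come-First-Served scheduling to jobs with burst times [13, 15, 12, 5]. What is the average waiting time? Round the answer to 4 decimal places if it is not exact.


FCFS order (as given): [13, 15, 12, 5]
Waiting times:
  Job 1: wait = 0
  Job 2: wait = 13
  Job 3: wait = 28
  Job 4: wait = 40
Sum of waiting times = 81
Average waiting time = 81/4 = 20.25

20.25


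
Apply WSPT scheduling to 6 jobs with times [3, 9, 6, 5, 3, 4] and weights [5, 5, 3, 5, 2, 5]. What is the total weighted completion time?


Compute p/w ratios and sort ascending (WSPT): [(3, 5), (4, 5), (5, 5), (3, 2), (9, 5), (6, 3)]
Compute weighted completion times:
  Job (p=3,w=5): C=3, w*C=5*3=15
  Job (p=4,w=5): C=7, w*C=5*7=35
  Job (p=5,w=5): C=12, w*C=5*12=60
  Job (p=3,w=2): C=15, w*C=2*15=30
  Job (p=9,w=5): C=24, w*C=5*24=120
  Job (p=6,w=3): C=30, w*C=3*30=90
Total weighted completion time = 350

350


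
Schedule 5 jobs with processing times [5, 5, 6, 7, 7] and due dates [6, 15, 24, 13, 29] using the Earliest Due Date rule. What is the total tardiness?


Sort by due date (EDD order): [(5, 6), (7, 13), (5, 15), (6, 24), (7, 29)]
Compute completion times and tardiness:
  Job 1: p=5, d=6, C=5, tardiness=max(0,5-6)=0
  Job 2: p=7, d=13, C=12, tardiness=max(0,12-13)=0
  Job 3: p=5, d=15, C=17, tardiness=max(0,17-15)=2
  Job 4: p=6, d=24, C=23, tardiness=max(0,23-24)=0
  Job 5: p=7, d=29, C=30, tardiness=max(0,30-29)=1
Total tardiness = 3

3


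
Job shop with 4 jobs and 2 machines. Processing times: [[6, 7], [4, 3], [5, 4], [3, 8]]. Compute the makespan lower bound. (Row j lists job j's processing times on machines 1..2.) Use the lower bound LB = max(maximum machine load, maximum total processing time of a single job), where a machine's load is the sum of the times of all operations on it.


Machine loads:
  Machine 1: 6 + 4 + 5 + 3 = 18
  Machine 2: 7 + 3 + 4 + 8 = 22
Max machine load = 22
Job totals:
  Job 1: 13
  Job 2: 7
  Job 3: 9
  Job 4: 11
Max job total = 13
Lower bound = max(22, 13) = 22

22


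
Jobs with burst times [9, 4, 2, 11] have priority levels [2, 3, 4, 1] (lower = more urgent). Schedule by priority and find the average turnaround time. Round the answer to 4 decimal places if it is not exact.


Sort by priority (ascending = highest first):
Order: [(1, 11), (2, 9), (3, 4), (4, 2)]
Completion times:
  Priority 1, burst=11, C=11
  Priority 2, burst=9, C=20
  Priority 3, burst=4, C=24
  Priority 4, burst=2, C=26
Average turnaround = 81/4 = 20.25

20.25


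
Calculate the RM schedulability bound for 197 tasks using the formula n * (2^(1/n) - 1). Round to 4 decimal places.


Compute 2^(1/197) = 1.0035247108
Subtract 1: 1.0035247108 - 1 = 0.0035247108
Multiply by n: 197 * 0.0035247108 = 0.6943680276
Round to 4 dp: 0.6944

0.6944


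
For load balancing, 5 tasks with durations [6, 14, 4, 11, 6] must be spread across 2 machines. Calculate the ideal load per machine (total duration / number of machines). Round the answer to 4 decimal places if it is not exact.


Total processing time = 6 + 14 + 4 + 11 + 6 = 41
Number of machines = 2
Ideal balanced load = 41 / 2 = 20.5

20.5


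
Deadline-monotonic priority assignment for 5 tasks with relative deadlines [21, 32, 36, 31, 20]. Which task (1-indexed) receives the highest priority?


Sort tasks by relative deadline (ascending):
  Task 5: deadline = 20
  Task 1: deadline = 21
  Task 4: deadline = 31
  Task 2: deadline = 32
  Task 3: deadline = 36
Priority order (highest first): [5, 1, 4, 2, 3]
Highest priority task = 5

5


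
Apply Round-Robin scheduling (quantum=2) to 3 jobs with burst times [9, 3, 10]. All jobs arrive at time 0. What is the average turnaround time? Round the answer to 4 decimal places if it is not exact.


Time quantum = 2
Execution trace:
  J1 runs 2 units, time = 2
  J2 runs 2 units, time = 4
  J3 runs 2 units, time = 6
  J1 runs 2 units, time = 8
  J2 runs 1 units, time = 9
  J3 runs 2 units, time = 11
  J1 runs 2 units, time = 13
  J3 runs 2 units, time = 15
  J1 runs 2 units, time = 17
  J3 runs 2 units, time = 19
  J1 runs 1 units, time = 20
  J3 runs 2 units, time = 22
Finish times: [20, 9, 22]
Average turnaround = 51/3 = 17.0

17.0


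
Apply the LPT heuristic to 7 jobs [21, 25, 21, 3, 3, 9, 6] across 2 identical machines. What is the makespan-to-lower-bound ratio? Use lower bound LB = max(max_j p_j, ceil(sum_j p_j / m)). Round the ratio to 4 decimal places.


LPT order: [25, 21, 21, 9, 6, 3, 3]
Machine loads after assignment: [43, 45]
LPT makespan = 45
Lower bound = max(max_job, ceil(total/2)) = max(25, 44) = 44
Ratio = 45 / 44 = 1.0227

1.0227


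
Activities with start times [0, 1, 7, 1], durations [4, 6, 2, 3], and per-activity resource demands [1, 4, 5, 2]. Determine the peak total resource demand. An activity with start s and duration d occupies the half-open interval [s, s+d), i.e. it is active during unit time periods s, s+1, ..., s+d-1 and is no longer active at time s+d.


Each activity i is active on [start_i, start_i + duration_i).
Compute total resource usage per time slot:
  t=0: active resources = [1], total = 1
  t=1: active resources = [1, 4, 2], total = 7
  t=2: active resources = [1, 4, 2], total = 7
  t=3: active resources = [1, 4, 2], total = 7
  t=4: active resources = [4], total = 4
  t=5: active resources = [4], total = 4
  t=6: active resources = [4], total = 4
  t=7: active resources = [5], total = 5
  t=8: active resources = [5], total = 5
Peak resource demand = 7

7


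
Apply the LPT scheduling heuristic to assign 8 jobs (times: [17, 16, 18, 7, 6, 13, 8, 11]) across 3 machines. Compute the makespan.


Sort jobs in decreasing order (LPT): [18, 17, 16, 13, 11, 8, 7, 6]
Assign each job to the least loaded machine:
  Machine 1: jobs [18, 8, 7], load = 33
  Machine 2: jobs [17, 11, 6], load = 34
  Machine 3: jobs [16, 13], load = 29
Makespan = max load = 34

34


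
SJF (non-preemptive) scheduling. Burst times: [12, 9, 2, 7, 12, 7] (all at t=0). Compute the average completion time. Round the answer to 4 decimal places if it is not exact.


SJF order (ascending): [2, 7, 7, 9, 12, 12]
Completion times:
  Job 1: burst=2, C=2
  Job 2: burst=7, C=9
  Job 3: burst=7, C=16
  Job 4: burst=9, C=25
  Job 5: burst=12, C=37
  Job 6: burst=12, C=49
Average completion = 138/6 = 23.0

23.0


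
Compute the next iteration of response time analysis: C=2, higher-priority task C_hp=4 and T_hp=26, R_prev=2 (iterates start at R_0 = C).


R_next = C + ceil(R_prev / T_hp) * C_hp
ceil(2 / 26) = ceil(0.0769) = 1
Interference = 1 * 4 = 4
R_next = 2 + 4 = 6

6


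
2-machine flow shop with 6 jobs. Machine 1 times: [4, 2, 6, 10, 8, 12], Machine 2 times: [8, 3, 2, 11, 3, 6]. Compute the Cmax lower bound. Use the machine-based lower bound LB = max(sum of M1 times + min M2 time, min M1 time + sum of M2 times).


LB1 = sum(M1 times) + min(M2 times) = 42 + 2 = 44
LB2 = min(M1 times) + sum(M2 times) = 2 + 33 = 35
Lower bound = max(LB1, LB2) = max(44, 35) = 44

44


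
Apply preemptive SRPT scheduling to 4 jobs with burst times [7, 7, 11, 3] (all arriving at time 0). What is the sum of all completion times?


Since all jobs arrive at t=0, SRPT equals SPT ordering.
SPT order: [3, 7, 7, 11]
Completion times:
  Job 1: p=3, C=3
  Job 2: p=7, C=10
  Job 3: p=7, C=17
  Job 4: p=11, C=28
Total completion time = 3 + 10 + 17 + 28 = 58

58


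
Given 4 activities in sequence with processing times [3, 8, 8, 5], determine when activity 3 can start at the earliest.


Activity 3 starts after activities 1 through 2 complete.
Predecessor durations: [3, 8]
ES = 3 + 8 = 11

11


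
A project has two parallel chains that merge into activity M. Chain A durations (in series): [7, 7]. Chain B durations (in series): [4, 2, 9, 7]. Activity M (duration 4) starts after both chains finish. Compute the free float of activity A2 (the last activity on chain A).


ES(A2) = sum of predecessors on chain A = 7
EF(A2) = ES + duration = 7 + 7 = 14
Successor of A2 is M. ES(M) = max(sum(A), sum(B)) = max(14, 22) = 22
Free float = ES(successor) - EF(current) = 22 - 14 = 8

8


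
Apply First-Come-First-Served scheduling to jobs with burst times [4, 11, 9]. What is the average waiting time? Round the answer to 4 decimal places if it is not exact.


FCFS order (as given): [4, 11, 9]
Waiting times:
  Job 1: wait = 0
  Job 2: wait = 4
  Job 3: wait = 15
Sum of waiting times = 19
Average waiting time = 19/3 = 6.3333

6.3333


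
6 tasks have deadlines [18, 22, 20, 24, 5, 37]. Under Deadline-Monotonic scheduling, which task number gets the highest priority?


Sort tasks by relative deadline (ascending):
  Task 5: deadline = 5
  Task 1: deadline = 18
  Task 3: deadline = 20
  Task 2: deadline = 22
  Task 4: deadline = 24
  Task 6: deadline = 37
Priority order (highest first): [5, 1, 3, 2, 4, 6]
Highest priority task = 5

5


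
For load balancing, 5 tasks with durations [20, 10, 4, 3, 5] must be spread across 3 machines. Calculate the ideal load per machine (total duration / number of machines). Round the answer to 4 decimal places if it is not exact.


Total processing time = 20 + 10 + 4 + 3 + 5 = 42
Number of machines = 3
Ideal balanced load = 42 / 3 = 14.0

14.0


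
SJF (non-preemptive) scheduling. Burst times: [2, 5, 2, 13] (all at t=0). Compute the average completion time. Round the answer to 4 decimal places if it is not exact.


SJF order (ascending): [2, 2, 5, 13]
Completion times:
  Job 1: burst=2, C=2
  Job 2: burst=2, C=4
  Job 3: burst=5, C=9
  Job 4: burst=13, C=22
Average completion = 37/4 = 9.25

9.25


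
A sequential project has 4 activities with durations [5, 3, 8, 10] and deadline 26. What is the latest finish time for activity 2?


LF(activity 2) = deadline - sum of successor durations
Successors: activities 3 through 4 with durations [8, 10]
Sum of successor durations = 18
LF = 26 - 18 = 8

8


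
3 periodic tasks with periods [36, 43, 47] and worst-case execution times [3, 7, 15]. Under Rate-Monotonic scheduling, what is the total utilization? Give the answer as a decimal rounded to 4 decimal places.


Compute individual utilizations (exact fractions):
  Task 1: C/T = 3/36 = 1/12 (approx. 0.0833)
  Task 2: C/T = 7/43 (approx. 0.1628)
  Task 3: C/T = 15/47 (approx. 0.3191)
Total utilization U = 1/12 + 7/43 + 15/47 = 13709/24252
Rounded to 4 decimal places: U = 0.5653
RM (Liu & Layland) bound for 3 tasks = 0.779763; compare with U = 13709/24252 (approx. 0.565273)
U <= bound, so schedulable by RM sufficient condition.

0.5653


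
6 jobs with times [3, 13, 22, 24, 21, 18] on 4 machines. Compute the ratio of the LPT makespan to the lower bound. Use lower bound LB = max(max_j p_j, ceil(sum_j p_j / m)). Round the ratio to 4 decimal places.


LPT order: [24, 22, 21, 18, 13, 3]
Machine loads after assignment: [24, 22, 24, 31]
LPT makespan = 31
Lower bound = max(max_job, ceil(total/4)) = max(24, 26) = 26
Ratio = 31 / 26 = 1.1923

1.1923


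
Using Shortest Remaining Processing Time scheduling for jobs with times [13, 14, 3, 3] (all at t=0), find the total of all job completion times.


Since all jobs arrive at t=0, SRPT equals SPT ordering.
SPT order: [3, 3, 13, 14]
Completion times:
  Job 1: p=3, C=3
  Job 2: p=3, C=6
  Job 3: p=13, C=19
  Job 4: p=14, C=33
Total completion time = 3 + 6 + 19 + 33 = 61

61


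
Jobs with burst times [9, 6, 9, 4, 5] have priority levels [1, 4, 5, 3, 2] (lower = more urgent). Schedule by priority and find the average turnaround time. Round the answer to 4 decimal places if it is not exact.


Sort by priority (ascending = highest first):
Order: [(1, 9), (2, 5), (3, 4), (4, 6), (5, 9)]
Completion times:
  Priority 1, burst=9, C=9
  Priority 2, burst=5, C=14
  Priority 3, burst=4, C=18
  Priority 4, burst=6, C=24
  Priority 5, burst=9, C=33
Average turnaround = 98/5 = 19.6

19.6


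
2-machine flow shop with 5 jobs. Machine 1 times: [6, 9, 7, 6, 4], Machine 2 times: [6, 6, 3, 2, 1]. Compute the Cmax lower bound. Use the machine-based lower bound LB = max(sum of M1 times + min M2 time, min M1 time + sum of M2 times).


LB1 = sum(M1 times) + min(M2 times) = 32 + 1 = 33
LB2 = min(M1 times) + sum(M2 times) = 4 + 18 = 22
Lower bound = max(LB1, LB2) = max(33, 22) = 33

33


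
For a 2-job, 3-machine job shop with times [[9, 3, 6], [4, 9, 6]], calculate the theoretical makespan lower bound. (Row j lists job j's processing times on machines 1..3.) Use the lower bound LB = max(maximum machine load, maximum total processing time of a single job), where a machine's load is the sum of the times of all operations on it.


Machine loads:
  Machine 1: 9 + 4 = 13
  Machine 2: 3 + 9 = 12
  Machine 3: 6 + 6 = 12
Max machine load = 13
Job totals:
  Job 1: 18
  Job 2: 19
Max job total = 19
Lower bound = max(13, 19) = 19

19


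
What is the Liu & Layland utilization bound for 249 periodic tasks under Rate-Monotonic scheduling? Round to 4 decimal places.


Compute 2^(1/249) = 1.0027876018
Subtract 1: 1.0027876018 - 1 = 0.0027876018
Multiply by n: 249 * 0.0027876018 = 0.6941128482
Round to 4 dp: 0.6941

0.6941


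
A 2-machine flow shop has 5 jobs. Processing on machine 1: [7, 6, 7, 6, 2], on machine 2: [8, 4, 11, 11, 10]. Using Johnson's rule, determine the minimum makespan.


Apply Johnson's rule:
  Group 1 (a <= b): [(5, 2, 10), (4, 6, 11), (1, 7, 8), (3, 7, 11)]
  Group 2 (a > b): [(2, 6, 4)]
Optimal job order: [5, 4, 1, 3, 2]
Schedule:
  Job 5: M1 done at 2, M2 done at 12
  Job 4: M1 done at 8, M2 done at 23
  Job 1: M1 done at 15, M2 done at 31
  Job 3: M1 done at 22, M2 done at 42
  Job 2: M1 done at 28, M2 done at 46
Makespan = 46

46


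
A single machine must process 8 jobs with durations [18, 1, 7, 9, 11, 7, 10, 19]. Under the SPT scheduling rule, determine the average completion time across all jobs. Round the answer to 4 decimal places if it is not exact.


Sort jobs by processing time (SPT order): [1, 7, 7, 9, 10, 11, 18, 19]
Compute completion times sequentially:
  Job 1: processing = 1, completes at 1
  Job 2: processing = 7, completes at 8
  Job 3: processing = 7, completes at 15
  Job 4: processing = 9, completes at 24
  Job 5: processing = 10, completes at 34
  Job 6: processing = 11, completes at 45
  Job 7: processing = 18, completes at 63
  Job 8: processing = 19, completes at 82
Sum of completion times = 272
Average completion time = 272/8 = 34.0

34.0


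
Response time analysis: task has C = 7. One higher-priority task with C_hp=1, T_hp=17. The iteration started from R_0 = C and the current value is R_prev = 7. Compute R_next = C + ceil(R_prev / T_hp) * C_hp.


R_next = C + ceil(R_prev / T_hp) * C_hp
ceil(7 / 17) = ceil(0.4118) = 1
Interference = 1 * 1 = 1
R_next = 7 + 1 = 8

8


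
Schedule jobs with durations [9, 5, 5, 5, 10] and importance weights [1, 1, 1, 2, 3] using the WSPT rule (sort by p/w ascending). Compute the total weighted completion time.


Compute p/w ratios and sort ascending (WSPT): [(5, 2), (10, 3), (5, 1), (5, 1), (9, 1)]
Compute weighted completion times:
  Job (p=5,w=2): C=5, w*C=2*5=10
  Job (p=10,w=3): C=15, w*C=3*15=45
  Job (p=5,w=1): C=20, w*C=1*20=20
  Job (p=5,w=1): C=25, w*C=1*25=25
  Job (p=9,w=1): C=34, w*C=1*34=34
Total weighted completion time = 134

134


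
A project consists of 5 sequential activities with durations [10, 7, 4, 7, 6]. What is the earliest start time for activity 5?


Activity 5 starts after activities 1 through 4 complete.
Predecessor durations: [10, 7, 4, 7]
ES = 10 + 7 + 4 + 7 = 28

28


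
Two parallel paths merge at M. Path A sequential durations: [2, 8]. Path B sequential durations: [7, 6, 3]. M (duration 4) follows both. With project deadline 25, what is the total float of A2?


Forward pass: ES(A2) = sum of predecessors on chain A = 2
EF = ES + duration = 2 + 8 = 10
Backward pass: LF(M) = deadline = 25; LS(M) = 25 - 4 = 21
LF(A2) = LS(M) - sum(successors on chain A) = 21 - 0 = 21
LS = LF - duration = 21 - 8 = 13
Total float = LS - ES = 13 - 2 = 11

11


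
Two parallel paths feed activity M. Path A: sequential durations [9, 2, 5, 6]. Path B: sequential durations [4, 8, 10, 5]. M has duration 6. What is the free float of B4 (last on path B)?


ES(B4) = sum of predecessors on chain B = 22
EF(B4) = ES + duration = 22 + 5 = 27
Successor of B4 is M. ES(M) = max(sum(A), sum(B)) = max(22, 27) = 27
Free float = ES(successor) - EF(current) = 27 - 27 = 0

0


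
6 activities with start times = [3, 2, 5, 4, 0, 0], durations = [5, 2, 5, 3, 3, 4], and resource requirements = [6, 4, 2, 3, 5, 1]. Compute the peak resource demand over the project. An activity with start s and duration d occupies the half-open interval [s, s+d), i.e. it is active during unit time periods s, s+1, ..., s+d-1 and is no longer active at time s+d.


Each activity i is active on [start_i, start_i + duration_i).
Compute total resource usage per time slot:
  t=0: active resources = [5, 1], total = 6
  t=1: active resources = [5, 1], total = 6
  t=2: active resources = [4, 5, 1], total = 10
  t=3: active resources = [6, 4, 1], total = 11
  t=4: active resources = [6, 3], total = 9
  t=5: active resources = [6, 2, 3], total = 11
  t=6: active resources = [6, 2, 3], total = 11
  t=7: active resources = [6, 2], total = 8
  t=8: active resources = [2], total = 2
  t=9: active resources = [2], total = 2
Peak resource demand = 11

11


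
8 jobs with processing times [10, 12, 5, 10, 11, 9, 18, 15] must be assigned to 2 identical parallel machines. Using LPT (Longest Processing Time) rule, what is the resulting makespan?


Sort jobs in decreasing order (LPT): [18, 15, 12, 11, 10, 10, 9, 5]
Assign each job to the least loaded machine:
  Machine 1: jobs [18, 11, 10, 5], load = 44
  Machine 2: jobs [15, 12, 10, 9], load = 46
Makespan = max load = 46

46


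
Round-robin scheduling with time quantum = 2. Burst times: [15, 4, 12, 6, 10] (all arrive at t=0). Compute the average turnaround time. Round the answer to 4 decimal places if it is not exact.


Time quantum = 2
Execution trace:
  J1 runs 2 units, time = 2
  J2 runs 2 units, time = 4
  J3 runs 2 units, time = 6
  J4 runs 2 units, time = 8
  J5 runs 2 units, time = 10
  J1 runs 2 units, time = 12
  J2 runs 2 units, time = 14
  J3 runs 2 units, time = 16
  J4 runs 2 units, time = 18
  J5 runs 2 units, time = 20
  J1 runs 2 units, time = 22
  J3 runs 2 units, time = 24
  J4 runs 2 units, time = 26
  J5 runs 2 units, time = 28
  J1 runs 2 units, time = 30
  J3 runs 2 units, time = 32
  J5 runs 2 units, time = 34
  J1 runs 2 units, time = 36
  J3 runs 2 units, time = 38
  J5 runs 2 units, time = 40
  J1 runs 2 units, time = 42
  J3 runs 2 units, time = 44
  J1 runs 2 units, time = 46
  J1 runs 1 units, time = 47
Finish times: [47, 14, 44, 26, 40]
Average turnaround = 171/5 = 34.2

34.2


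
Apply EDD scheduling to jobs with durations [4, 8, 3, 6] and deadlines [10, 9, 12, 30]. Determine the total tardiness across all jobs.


Sort by due date (EDD order): [(8, 9), (4, 10), (3, 12), (6, 30)]
Compute completion times and tardiness:
  Job 1: p=8, d=9, C=8, tardiness=max(0,8-9)=0
  Job 2: p=4, d=10, C=12, tardiness=max(0,12-10)=2
  Job 3: p=3, d=12, C=15, tardiness=max(0,15-12)=3
  Job 4: p=6, d=30, C=21, tardiness=max(0,21-30)=0
Total tardiness = 5

5


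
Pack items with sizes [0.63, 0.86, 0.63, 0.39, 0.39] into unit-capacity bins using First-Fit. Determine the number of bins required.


Place items sequentially using First-Fit:
  Item 0.63 -> new Bin 1
  Item 0.86 -> new Bin 2
  Item 0.63 -> new Bin 3
  Item 0.39 -> new Bin 4
  Item 0.39 -> Bin 4 (now 0.78)
Total bins used = 4

4


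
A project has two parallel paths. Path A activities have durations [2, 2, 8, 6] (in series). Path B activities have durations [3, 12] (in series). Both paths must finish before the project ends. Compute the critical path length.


Path A total = 2 + 2 + 8 + 6 = 18
Path B total = 3 + 12 = 15
Critical path = longest path = max(18, 15) = 18

18


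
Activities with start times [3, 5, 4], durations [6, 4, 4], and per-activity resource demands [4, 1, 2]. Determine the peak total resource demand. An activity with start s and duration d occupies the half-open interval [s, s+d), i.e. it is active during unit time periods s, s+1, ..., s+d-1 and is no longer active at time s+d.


Each activity i is active on [start_i, start_i + duration_i).
Compute total resource usage per time slot:
  t=0: active resources = [], total = 0
  t=1: active resources = [], total = 0
  t=2: active resources = [], total = 0
  t=3: active resources = [4], total = 4
  t=4: active resources = [4, 2], total = 6
  t=5: active resources = [4, 1, 2], total = 7
  t=6: active resources = [4, 1, 2], total = 7
  t=7: active resources = [4, 1, 2], total = 7
  t=8: active resources = [4, 1], total = 5
Peak resource demand = 7

7


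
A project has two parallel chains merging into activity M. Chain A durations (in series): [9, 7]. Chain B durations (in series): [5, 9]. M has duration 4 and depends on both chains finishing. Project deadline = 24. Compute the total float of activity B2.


Forward pass: ES(B2) = sum of predecessors on chain B = 5
EF = ES + duration = 5 + 9 = 14
Backward pass: LF(M) = deadline = 24; LS(M) = 24 - 4 = 20
LF(B2) = LS(M) - sum(successors on chain B) = 20 - 0 = 20
LS = LF - duration = 20 - 9 = 11
Total float = LS - ES = 11 - 5 = 6

6


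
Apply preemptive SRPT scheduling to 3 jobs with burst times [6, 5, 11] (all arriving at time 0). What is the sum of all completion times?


Since all jobs arrive at t=0, SRPT equals SPT ordering.
SPT order: [5, 6, 11]
Completion times:
  Job 1: p=5, C=5
  Job 2: p=6, C=11
  Job 3: p=11, C=22
Total completion time = 5 + 11 + 22 = 38

38


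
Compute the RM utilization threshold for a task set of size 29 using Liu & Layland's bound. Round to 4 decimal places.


Compute 2^(1/29) = 1.0241895602
Subtract 1: 1.0241895602 - 1 = 0.0241895602
Multiply by n: 29 * 0.0241895602 = 0.7014972458
Round to 4 dp: 0.7015

0.7015


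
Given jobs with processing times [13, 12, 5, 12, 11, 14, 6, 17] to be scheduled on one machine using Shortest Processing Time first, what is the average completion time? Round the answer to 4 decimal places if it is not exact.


Sort jobs by processing time (SPT order): [5, 6, 11, 12, 12, 13, 14, 17]
Compute completion times sequentially:
  Job 1: processing = 5, completes at 5
  Job 2: processing = 6, completes at 11
  Job 3: processing = 11, completes at 22
  Job 4: processing = 12, completes at 34
  Job 5: processing = 12, completes at 46
  Job 6: processing = 13, completes at 59
  Job 7: processing = 14, completes at 73
  Job 8: processing = 17, completes at 90
Sum of completion times = 340
Average completion time = 340/8 = 42.5

42.5


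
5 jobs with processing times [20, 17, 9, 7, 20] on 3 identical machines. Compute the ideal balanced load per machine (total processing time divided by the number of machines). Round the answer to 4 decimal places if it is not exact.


Total processing time = 20 + 17 + 9 + 7 + 20 = 73
Number of machines = 3
Ideal balanced load = 73 / 3 = 24.3333

24.3333


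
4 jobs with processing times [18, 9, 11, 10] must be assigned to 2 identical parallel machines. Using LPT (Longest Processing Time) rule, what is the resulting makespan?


Sort jobs in decreasing order (LPT): [18, 11, 10, 9]
Assign each job to the least loaded machine:
  Machine 1: jobs [18, 9], load = 27
  Machine 2: jobs [11, 10], load = 21
Makespan = max load = 27

27


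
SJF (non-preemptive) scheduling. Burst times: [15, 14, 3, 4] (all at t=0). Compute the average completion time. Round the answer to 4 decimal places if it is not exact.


SJF order (ascending): [3, 4, 14, 15]
Completion times:
  Job 1: burst=3, C=3
  Job 2: burst=4, C=7
  Job 3: burst=14, C=21
  Job 4: burst=15, C=36
Average completion = 67/4 = 16.75

16.75


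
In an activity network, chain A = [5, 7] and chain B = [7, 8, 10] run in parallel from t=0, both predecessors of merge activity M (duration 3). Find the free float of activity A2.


ES(A2) = sum of predecessors on chain A = 5
EF(A2) = ES + duration = 5 + 7 = 12
Successor of A2 is M. ES(M) = max(sum(A), sum(B)) = max(12, 25) = 25
Free float = ES(successor) - EF(current) = 25 - 12 = 13

13


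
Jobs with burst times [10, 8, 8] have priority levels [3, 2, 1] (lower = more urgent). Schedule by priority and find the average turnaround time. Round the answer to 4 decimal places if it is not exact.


Sort by priority (ascending = highest first):
Order: [(1, 8), (2, 8), (3, 10)]
Completion times:
  Priority 1, burst=8, C=8
  Priority 2, burst=8, C=16
  Priority 3, burst=10, C=26
Average turnaround = 50/3 = 16.6667

16.6667


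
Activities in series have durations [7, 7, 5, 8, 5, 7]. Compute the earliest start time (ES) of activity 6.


Activity 6 starts after activities 1 through 5 complete.
Predecessor durations: [7, 7, 5, 8, 5]
ES = 7 + 7 + 5 + 8 + 5 = 32

32


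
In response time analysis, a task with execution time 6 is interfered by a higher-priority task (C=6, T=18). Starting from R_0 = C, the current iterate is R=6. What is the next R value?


R_next = C + ceil(R_prev / T_hp) * C_hp
ceil(6 / 18) = ceil(0.3333) = 1
Interference = 1 * 6 = 6
R_next = 6 + 6 = 12

12
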